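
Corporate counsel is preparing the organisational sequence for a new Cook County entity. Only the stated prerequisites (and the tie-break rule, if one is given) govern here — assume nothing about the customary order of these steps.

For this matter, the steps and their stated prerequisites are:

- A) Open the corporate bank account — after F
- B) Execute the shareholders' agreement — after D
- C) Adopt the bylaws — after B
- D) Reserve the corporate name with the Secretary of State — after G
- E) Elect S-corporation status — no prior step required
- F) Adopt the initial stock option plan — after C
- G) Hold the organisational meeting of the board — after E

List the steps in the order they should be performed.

E is the only step with nothing outstanding, so it goes first.
That leaves G as the only ready step → G.
D needed G, now all done → D.
Next only B has its prerequisites met → B.
C is the only step now ready → C.
Next only F has its prerequisites met → F.
A needed F, now all done → A.

E, G, D, B, C, F, A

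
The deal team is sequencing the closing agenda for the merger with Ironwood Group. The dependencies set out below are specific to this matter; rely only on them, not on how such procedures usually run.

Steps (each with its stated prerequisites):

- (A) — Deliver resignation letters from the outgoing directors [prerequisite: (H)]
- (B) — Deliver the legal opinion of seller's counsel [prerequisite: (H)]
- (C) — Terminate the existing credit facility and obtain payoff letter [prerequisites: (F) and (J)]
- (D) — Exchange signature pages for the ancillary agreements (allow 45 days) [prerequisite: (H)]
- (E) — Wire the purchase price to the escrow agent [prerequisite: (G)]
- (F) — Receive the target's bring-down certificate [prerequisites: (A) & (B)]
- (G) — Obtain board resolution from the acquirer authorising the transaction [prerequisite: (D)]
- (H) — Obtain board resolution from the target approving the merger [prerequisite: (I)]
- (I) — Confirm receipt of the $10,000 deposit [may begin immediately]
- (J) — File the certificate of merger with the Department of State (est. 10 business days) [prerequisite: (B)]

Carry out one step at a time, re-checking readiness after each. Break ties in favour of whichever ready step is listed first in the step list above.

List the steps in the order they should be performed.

(I), (H), (A), (B), (D), (F), (G), (E), (J), (C)

Only (I) has no prerequisites, so it is first.
That leaves (H) as the only ready step → (H).
Now (A), (B) and (D) have their prerequisites met. (A) is listed earlier, so (A) next.
Now (B) and (D) have their prerequisites met. (B) is listed earlier, so (B) next.
(F) and (J) now also ready, so the ready set is {(D), (F), (J)}; (D) is listed earlier → (D).
Now (F), (G) and (J) have their prerequisites met. (F) is listed earlier, so (F) next.
(G) and (J) are both available; (G) is listed earlier → (G).
Ready: (E) and (J). (E) is listed earlier → (E).
Next only (J) has its prerequisites met → (J).
Next only (C) has its prerequisites met → (C).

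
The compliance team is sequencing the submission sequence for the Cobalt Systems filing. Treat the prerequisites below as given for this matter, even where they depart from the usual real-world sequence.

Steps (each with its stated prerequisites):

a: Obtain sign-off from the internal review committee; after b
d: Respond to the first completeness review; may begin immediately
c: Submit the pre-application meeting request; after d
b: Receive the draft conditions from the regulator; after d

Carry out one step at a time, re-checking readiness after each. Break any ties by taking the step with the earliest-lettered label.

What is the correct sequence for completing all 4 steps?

d is the only step with nothing outstanding, so it goes first.
Now b and c have their prerequisites met. b has the earlier label, so b next.
Ready: a and c. a has the earlier label → a.
Next only c has its prerequisites met → c.

d b a c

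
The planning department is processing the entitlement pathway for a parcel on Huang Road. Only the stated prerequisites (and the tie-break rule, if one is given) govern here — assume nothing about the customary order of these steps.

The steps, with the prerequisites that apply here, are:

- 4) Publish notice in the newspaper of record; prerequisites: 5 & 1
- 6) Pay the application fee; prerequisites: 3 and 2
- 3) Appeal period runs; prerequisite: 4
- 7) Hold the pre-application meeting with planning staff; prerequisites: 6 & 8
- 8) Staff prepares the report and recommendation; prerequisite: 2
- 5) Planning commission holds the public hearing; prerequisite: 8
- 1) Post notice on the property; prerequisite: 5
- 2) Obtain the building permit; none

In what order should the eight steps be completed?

2 → 8 → 5 → 1 → 4 → 3 → 6 → 7

2 is the only step with nothing outstanding, so it goes first.
8 is the only step now ready → 8.
5 is the only step now ready → 5.
That leaves 1 as the only ready step → 1.
4 needed 5 and 1, now all done → 4.
3 needed 4, now all done → 3.
Next only 6 has its prerequisites met → 6.
7 needed 6 and 8, now all done → 7.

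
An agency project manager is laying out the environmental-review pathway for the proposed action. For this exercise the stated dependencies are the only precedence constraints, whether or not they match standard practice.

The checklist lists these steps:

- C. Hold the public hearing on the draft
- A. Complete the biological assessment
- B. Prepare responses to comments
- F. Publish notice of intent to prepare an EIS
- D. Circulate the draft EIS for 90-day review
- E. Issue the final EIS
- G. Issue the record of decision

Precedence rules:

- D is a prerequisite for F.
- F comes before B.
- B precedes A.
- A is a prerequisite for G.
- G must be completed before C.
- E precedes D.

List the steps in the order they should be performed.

E D F B A G C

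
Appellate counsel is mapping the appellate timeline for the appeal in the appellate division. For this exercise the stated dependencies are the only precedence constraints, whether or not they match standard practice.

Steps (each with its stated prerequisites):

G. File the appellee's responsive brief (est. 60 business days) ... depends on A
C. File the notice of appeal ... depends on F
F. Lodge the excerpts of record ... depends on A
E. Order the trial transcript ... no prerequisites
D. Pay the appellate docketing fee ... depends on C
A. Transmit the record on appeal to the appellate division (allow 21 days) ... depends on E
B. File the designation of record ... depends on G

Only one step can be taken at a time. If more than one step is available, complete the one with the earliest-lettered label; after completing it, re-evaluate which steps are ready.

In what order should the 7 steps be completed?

E A F C D G B

E is the only step with nothing outstanding, so it goes first.
A needed E, now all done → A.
Now F and G have their prerequisites met. F has the earlier label, so F next.
C and G are both available; C has the earlier label → C.
Ready: D and G. D has the earlier label → D.
G needed A, now all done → G.
B is the only step now ready → B.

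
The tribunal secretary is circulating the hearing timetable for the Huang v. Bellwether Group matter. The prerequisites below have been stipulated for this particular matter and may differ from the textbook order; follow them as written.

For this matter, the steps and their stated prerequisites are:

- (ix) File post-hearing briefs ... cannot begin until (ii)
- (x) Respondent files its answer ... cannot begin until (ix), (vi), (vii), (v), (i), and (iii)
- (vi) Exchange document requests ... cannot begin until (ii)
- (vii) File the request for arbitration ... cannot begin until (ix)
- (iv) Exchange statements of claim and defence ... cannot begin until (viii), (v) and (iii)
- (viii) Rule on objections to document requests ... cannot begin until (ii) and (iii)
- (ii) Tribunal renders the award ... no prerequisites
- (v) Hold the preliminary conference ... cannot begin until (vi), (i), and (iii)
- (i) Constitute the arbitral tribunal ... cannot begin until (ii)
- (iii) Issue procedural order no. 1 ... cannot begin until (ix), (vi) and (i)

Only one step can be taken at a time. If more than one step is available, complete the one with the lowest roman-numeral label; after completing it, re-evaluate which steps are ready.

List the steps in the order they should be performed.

(ii), (i), (vi), (ix), (iii), (v), (vii), (viii), (iv), (x)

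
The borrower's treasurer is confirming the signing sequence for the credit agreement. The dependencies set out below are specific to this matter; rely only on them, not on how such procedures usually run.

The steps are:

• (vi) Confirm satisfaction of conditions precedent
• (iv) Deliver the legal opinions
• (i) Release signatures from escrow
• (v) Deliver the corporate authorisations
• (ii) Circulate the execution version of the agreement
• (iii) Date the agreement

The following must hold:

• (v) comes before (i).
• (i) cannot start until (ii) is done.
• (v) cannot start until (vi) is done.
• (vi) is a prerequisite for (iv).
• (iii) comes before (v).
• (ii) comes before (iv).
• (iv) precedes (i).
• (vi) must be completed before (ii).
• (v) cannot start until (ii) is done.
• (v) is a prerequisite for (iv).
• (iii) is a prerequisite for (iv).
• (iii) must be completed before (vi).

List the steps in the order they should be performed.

(iii) (vi) (ii) (v) (iv) (i)

Only (iii) has no prerequisites, so it is first.
(vi) needed (iii), now all done → (vi).
(ii) needed (vi), now all done → (ii).
(v) needed (vi), (ii) and (iii), now all done → (v).
(iv) needed (vi), (v), (ii) and (iii), now all done → (iv).
(i) needed (iv), (v) and (ii), now all done → (i).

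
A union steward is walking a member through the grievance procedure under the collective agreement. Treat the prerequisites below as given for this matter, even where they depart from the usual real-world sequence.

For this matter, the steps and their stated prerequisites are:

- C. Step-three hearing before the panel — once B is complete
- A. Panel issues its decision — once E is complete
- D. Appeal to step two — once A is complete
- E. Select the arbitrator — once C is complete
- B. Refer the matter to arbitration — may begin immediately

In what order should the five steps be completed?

B has no prerequisites → B first.
C needed B, now all done → C.
E is the only step now ready → E.
A needed E, now all done → A.
D is the only step now ready → D.

B, C, E, A, D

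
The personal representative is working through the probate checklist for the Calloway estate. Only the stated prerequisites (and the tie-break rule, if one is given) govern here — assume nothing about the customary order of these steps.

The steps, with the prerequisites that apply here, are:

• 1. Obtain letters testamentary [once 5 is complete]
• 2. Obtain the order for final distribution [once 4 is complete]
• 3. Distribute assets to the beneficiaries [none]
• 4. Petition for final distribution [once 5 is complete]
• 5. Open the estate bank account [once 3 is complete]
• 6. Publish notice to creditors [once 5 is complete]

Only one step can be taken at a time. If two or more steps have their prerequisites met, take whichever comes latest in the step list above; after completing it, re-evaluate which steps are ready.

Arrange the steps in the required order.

3 5 6 4 2 1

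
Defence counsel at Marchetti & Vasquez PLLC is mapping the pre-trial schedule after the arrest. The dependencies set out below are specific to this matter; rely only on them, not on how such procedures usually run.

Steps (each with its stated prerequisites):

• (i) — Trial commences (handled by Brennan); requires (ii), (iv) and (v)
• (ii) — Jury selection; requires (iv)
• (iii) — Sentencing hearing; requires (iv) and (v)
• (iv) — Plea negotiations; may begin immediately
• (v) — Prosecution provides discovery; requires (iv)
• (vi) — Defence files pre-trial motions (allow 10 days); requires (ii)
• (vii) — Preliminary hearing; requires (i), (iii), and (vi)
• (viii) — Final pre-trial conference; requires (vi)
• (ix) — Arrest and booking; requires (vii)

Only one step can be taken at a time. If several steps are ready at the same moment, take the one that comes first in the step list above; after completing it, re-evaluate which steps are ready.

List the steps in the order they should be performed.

(iv), (ii), (v), (i), (iii), (vi), (vii), (viii), (ix)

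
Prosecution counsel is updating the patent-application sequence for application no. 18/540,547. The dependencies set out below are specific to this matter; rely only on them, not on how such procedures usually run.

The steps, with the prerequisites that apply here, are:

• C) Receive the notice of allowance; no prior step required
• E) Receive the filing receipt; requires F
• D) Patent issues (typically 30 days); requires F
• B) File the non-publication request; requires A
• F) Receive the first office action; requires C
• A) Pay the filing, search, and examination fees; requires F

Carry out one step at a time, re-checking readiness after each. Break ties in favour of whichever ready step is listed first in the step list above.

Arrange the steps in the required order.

C → F → E → D → A → B

C is the only step with nothing outstanding, so it goes first.
F needed C, now all done → F.
Now E, D and A have their prerequisites met. E is listed earlier, so E next.
D and A are both available; D is listed earlier → D.
Next only A has its prerequisites met → A.
Next only B has its prerequisites met → B.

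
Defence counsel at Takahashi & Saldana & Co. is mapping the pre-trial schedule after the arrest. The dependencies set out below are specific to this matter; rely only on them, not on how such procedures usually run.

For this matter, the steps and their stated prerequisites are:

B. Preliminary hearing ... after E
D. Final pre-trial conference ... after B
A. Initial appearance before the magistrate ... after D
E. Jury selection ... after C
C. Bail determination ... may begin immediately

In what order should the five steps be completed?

C E B D A

Only C has no prerequisites, so it is first.
Next only E has its prerequisites met → E.
Next only B has its prerequisites met → B.
Next only D has its prerequisites met → D.
That leaves A as the only ready step → A.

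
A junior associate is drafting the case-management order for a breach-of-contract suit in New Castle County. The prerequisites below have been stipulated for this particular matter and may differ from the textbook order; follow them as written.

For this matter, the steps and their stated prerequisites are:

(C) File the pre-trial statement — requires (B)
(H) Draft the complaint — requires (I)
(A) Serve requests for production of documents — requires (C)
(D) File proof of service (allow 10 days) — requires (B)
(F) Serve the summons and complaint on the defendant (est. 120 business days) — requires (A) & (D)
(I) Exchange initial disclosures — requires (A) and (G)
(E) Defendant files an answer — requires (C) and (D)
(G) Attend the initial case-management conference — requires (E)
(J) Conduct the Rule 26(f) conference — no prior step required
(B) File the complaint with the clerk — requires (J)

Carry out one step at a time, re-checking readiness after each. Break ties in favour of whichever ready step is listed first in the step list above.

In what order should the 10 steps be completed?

(J) has no prerequisites → (J) first.
(B) needed (J), now all done → (B).
Now (C) and (D) have their prerequisites met. (C) is listed earlier, so (C) next.
(A) and (D) are both available; (A) is listed earlier → (A).
Next only (D) has its prerequisites met → (D).
Ready: (F) and (E). (F) is listed earlier → (F).
(E) needed (C) and (D), now all done → (E).
(G) needed (E), now all done → (G).
(I) needed (A) and (G), now all done → (I).
(H) needed (I), now all done → (H).

(J), (B), (C), (A), (D), (F), (E), (G), (I), (H)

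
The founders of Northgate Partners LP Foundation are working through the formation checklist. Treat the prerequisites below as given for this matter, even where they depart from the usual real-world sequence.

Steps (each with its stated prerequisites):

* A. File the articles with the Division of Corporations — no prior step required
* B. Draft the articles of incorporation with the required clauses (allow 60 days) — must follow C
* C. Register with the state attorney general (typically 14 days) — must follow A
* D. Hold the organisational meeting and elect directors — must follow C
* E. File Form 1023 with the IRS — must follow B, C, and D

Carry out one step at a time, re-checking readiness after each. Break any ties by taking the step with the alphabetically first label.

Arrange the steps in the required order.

A has no prerequisites → A first.
Next only C has its prerequisites met → C.
B and D are both available; B has the earlier label → B.
D is the only step now ready → D.
That leaves E as the only ready step → E.

A, C, B, D, E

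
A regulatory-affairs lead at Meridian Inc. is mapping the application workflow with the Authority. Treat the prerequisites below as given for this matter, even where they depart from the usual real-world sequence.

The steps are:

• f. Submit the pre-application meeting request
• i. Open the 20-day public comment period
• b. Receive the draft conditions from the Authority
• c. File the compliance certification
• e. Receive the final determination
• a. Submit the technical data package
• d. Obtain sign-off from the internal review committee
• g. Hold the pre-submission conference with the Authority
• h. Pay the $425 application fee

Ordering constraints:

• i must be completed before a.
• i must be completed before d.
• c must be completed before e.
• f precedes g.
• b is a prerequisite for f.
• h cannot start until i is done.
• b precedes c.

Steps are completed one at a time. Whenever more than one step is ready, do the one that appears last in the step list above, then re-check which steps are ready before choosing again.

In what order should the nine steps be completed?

b c e i h d a f g

Nothing is required for b and i. b is listed later → b first.
c, i and f are all available; c is listed later → c.
e now also ready, so the ready set is {e, i, f}; e is listed later → e.
Ready: i and f. i is listed later → i.
h, d and a now also ready, so the ready set is {h, d, a, f}; h is listed later → h.
Ready: d, a and f. d is listed later → d.
a and f are both available; a is listed later → a.
f needed b, now all done → f.
That leaves g as the only ready step → g.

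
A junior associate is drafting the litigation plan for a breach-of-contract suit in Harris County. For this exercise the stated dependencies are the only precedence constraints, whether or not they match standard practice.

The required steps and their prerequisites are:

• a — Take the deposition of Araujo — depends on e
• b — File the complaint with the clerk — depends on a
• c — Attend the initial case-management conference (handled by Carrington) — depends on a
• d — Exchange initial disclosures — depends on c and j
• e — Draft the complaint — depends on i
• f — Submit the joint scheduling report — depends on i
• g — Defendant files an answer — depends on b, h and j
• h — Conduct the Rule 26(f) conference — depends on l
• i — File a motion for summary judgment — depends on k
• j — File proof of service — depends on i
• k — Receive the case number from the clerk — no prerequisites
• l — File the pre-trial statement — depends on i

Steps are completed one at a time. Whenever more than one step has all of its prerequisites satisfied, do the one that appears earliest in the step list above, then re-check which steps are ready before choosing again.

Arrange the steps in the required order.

k has no prerequisites → k first.
i is the only step now ready → i.
e, f, j and l are all available; e is listed earlier → e.
a now also ready, so the ready set is {a, f, j, l}; a is listed earlier → a.
b and c now also ready, so the ready set is {b, c, f, j, l}; b is listed earlier → b.
Now c, f, j and l have their prerequisites met. c is listed earlier, so c next.
Now f, j and l have their prerequisites met. f is listed earlier, so f next.
j and l are both available; j is listed earlier → j.
d now also ready, so the ready set is {d, l}; d is listed earlier → d.
That leaves l as the only ready step → l.
Next only h has its prerequisites met → h.
Next only g has its prerequisites met → g.

k → i → e → a → b → c → f → j → d → l → h → g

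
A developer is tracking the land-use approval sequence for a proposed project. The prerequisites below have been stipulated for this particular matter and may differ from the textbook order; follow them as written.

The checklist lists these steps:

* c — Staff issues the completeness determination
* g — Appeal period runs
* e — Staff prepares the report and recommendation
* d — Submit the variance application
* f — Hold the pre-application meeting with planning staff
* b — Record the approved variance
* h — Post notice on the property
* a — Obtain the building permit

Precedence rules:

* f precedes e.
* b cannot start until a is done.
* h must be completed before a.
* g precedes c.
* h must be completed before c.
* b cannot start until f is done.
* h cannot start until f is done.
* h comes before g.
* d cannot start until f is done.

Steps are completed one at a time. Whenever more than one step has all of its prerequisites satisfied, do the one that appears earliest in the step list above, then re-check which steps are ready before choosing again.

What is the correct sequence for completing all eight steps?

f → e → d → h → g → c → a → b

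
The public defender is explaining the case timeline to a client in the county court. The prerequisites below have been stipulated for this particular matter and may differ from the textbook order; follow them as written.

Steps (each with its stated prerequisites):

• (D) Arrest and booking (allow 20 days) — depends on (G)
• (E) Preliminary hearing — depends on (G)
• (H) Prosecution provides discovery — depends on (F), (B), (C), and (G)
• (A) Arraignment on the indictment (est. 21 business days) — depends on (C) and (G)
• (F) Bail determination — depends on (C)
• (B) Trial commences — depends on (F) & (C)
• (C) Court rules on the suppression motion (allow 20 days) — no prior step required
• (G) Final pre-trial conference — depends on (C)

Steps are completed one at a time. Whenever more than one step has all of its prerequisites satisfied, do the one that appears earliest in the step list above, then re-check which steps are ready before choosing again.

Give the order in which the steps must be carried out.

Only (C) has no prerequisites, so it is first.
Now (F) and (G) have their prerequisites met. (F) is listed earlier, so (F) next.
(B) now also ready, so the ready set is {(B), (G)}; (B) is listed earlier → (B).
Next only (G) has its prerequisites met → (G).
Ready: (D), (E), (H) and (A). (D) is listed earlier → (D).
Ready: (E), (H) and (A). (E) is listed earlier → (E).
Ready: (H) and (A). (H) is listed earlier → (H).
(A) is the only step now ready → (A).

(C), (F), (B), (G), (D), (E), (H), (A)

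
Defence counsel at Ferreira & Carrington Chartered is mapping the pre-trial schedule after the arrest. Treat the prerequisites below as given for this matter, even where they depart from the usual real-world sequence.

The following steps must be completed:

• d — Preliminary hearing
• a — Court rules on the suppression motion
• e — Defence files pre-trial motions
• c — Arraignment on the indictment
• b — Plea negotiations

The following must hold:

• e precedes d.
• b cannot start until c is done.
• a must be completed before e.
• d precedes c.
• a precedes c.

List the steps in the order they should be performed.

a, e, d, c, b

a has no prerequisites → a first.
e needed a, now all done → e.
That leaves d as the only ready step → d.
c is the only step now ready → c.
b is the only step now ready → b.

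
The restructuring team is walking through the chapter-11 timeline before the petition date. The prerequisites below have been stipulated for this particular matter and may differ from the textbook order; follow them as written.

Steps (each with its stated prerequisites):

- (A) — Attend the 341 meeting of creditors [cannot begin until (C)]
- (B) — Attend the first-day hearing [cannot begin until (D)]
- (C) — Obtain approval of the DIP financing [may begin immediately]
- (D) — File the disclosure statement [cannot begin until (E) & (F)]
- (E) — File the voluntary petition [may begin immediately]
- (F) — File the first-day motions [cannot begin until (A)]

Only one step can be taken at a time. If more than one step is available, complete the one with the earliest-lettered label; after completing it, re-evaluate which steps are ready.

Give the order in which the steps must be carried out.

Nothing is required for (C) and (E). (C) has the earlier label → (C) first.
(A) now also ready, so the ready set is {(A), (E)}; (A) has the earlier label → (A).
(F) now also ready, so the ready set is {(E), (F)}; (E) has the earlier label → (E).
(F) is the only step now ready → (F).
That leaves (D) as the only ready step → (D).
(B) needed (D), now all done → (B).

(C) → (A) → (E) → (F) → (D) → (B)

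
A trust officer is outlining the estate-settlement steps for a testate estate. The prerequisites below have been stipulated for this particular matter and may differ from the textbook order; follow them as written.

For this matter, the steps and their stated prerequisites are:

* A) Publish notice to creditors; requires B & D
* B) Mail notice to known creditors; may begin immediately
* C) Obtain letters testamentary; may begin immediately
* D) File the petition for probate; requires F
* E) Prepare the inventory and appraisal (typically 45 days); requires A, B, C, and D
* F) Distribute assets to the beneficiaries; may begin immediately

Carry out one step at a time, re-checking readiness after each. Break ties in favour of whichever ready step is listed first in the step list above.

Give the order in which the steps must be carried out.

Nothing is required for B, C and F. B is listed earlier → B first.
C and F are both available; C is listed earlier → C.
That leaves F as the only ready step → F.
Next only D has its prerequisites met → D.
That leaves A as the only ready step → A.
E is the only step now ready → E.

B C F D A E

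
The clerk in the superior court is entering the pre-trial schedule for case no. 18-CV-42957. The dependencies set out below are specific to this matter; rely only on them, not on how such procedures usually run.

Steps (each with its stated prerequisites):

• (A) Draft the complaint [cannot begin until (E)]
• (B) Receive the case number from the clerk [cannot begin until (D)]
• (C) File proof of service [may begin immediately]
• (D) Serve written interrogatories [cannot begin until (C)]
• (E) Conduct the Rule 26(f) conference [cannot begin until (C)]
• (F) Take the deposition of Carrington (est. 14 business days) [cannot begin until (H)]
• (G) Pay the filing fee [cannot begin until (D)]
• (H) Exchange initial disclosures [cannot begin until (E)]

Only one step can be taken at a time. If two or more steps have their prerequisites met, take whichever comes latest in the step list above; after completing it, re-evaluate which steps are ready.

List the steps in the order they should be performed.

(C), (E), (H), (F), (D), (G), (B), (A)

Only (C) has no prerequisites, so it is first.
Ready: (E) and (D). (E) is listed later → (E).
(H) and (A) now also ready, so the ready set is {(H), (D), (A)}; (H) is listed later → (H).
(F) now also ready, so the ready set is {(F), (D), (A)}; (F) is listed later → (F).
Ready: (D) and (A). (D) is listed later → (D).
(G) and (B) now also ready, so the ready set is {(G), (B), (A)}; (G) is listed later → (G).
(B) and (A) are both available; (B) is listed later → (B).
Next only (A) has its prerequisites met → (A).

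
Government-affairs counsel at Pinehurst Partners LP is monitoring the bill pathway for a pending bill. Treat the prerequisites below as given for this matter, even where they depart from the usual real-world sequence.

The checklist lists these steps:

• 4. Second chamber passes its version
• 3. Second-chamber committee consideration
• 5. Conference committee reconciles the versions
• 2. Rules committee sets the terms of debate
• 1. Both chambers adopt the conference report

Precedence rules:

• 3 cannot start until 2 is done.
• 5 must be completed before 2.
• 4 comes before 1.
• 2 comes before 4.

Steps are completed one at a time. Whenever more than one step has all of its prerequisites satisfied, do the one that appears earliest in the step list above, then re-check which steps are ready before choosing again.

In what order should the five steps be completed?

5 → 2 → 4 → 3 → 1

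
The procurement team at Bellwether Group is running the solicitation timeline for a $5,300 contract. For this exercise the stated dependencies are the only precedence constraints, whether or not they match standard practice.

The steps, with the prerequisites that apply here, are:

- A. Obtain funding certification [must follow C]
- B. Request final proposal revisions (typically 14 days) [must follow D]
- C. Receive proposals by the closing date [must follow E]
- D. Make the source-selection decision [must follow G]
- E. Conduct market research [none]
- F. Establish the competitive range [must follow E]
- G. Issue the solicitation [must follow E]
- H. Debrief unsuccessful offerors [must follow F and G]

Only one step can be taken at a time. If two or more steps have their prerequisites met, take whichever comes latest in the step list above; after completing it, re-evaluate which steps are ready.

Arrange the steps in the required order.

E has no prerequisites → E first.
G, F and C are all available; G is listed later → G.
D now also ready, so the ready set is {F, D, C}; F is listed later → F.
H, D and C are all available; H is listed later → H.
Now D and C have their prerequisites met. D is listed later, so D next.
Ready: C and B. C is listed later → C.
B and A are both available; B is listed later → B.
Next only A has its prerequisites met → A.

E G F H D C B A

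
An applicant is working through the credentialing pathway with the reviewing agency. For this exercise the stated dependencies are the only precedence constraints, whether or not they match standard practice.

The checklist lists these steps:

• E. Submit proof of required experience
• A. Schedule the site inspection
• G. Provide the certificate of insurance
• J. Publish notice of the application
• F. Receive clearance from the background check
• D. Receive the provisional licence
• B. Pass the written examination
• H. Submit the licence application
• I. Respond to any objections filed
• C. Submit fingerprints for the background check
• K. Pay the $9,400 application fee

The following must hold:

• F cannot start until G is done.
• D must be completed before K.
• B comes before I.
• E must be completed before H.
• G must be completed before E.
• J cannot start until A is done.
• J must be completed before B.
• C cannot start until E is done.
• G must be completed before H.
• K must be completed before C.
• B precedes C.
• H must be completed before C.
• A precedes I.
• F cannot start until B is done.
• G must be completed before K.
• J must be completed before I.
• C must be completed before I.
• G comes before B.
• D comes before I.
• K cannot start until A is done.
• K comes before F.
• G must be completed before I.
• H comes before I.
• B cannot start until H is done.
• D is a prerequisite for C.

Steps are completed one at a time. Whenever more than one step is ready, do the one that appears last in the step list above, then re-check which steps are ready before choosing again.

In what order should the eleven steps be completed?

D, G, A, K, J, E, H, B, C, I, F

Nothing is required for D, G and A. D is listed later → D first.
Now G and A have their prerequisites met. G is listed later, so G next.
Ready: A and E. A is listed later → A.
K and J now also ready, so the ready set is {K, J, E}; K is listed later → K.
Now J and E have their prerequisites met. J is listed later, so J next.
That leaves E as the only ready step → E.
H is the only step now ready → H.
B is the only step now ready → B.
Now C and F have their prerequisites met. C is listed later, so C next.
I now also ready, so the ready set is {I, F}; I is listed later → I.
F is the only step now ready → F.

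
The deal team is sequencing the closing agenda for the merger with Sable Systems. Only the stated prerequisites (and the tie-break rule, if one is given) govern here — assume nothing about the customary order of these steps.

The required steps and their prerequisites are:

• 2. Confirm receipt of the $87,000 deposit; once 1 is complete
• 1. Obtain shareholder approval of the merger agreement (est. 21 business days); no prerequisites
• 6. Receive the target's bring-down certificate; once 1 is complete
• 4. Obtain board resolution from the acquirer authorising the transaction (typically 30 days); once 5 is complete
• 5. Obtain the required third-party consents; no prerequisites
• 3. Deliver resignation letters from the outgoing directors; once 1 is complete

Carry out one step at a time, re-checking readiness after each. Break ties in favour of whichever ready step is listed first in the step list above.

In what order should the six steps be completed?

Nothing is required for 1 and 5. 1 is listed earlier → 1 first.
2, 6 and 3 now also ready, so the ready set is {2, 6, 5, 3}; 2 is listed earlier → 2.
Now 6, 5 and 3 have their prerequisites met. 6 is listed earlier, so 6 next.
Ready: 5 and 3. 5 is listed earlier → 5.
Ready: 4 and 3. 4 is listed earlier → 4.
That leaves 3 as the only ready step → 3.

1, 2, 6, 5, 4, 3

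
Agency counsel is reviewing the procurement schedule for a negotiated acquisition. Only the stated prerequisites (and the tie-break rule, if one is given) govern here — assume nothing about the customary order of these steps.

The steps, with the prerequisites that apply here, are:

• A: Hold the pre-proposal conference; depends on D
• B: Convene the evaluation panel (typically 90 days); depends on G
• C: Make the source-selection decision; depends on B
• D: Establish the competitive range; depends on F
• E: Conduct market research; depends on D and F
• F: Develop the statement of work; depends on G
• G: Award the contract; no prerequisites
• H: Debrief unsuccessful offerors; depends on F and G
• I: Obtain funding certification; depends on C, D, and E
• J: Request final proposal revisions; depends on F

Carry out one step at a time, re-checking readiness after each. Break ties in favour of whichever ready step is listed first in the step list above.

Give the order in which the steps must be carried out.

G, B, C, F, D, A, E, H, I, J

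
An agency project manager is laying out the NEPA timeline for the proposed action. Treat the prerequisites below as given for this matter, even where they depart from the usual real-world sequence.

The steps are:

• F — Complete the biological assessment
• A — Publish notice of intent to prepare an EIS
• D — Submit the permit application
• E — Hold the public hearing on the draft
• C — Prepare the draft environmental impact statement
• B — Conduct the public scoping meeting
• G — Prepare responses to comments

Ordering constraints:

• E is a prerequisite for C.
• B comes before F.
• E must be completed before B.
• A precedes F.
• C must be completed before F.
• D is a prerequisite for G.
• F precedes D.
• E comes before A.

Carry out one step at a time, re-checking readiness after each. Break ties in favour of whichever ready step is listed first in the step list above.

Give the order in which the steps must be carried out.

E has no prerequisites → E first.
Ready: A, C and B. A is listed earlier → A.
Now C and B have their prerequisites met. C is listed earlier, so C next.
Next only B has its prerequisites met → B.
Next only F has its prerequisites met → F.
That leaves D as the only ready step → D.
G needed D, now all done → G.

E → A → C → B → F → D → G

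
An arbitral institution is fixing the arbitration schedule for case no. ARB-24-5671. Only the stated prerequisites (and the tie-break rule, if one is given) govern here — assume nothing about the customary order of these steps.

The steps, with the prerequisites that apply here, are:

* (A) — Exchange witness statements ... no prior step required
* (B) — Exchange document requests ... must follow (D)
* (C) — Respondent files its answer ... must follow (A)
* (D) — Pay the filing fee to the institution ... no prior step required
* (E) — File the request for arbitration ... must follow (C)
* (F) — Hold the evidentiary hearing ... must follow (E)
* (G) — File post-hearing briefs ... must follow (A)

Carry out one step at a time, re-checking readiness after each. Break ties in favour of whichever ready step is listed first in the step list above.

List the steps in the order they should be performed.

Nothing is required for (A) and (D). (A) is listed earlier → (A) first.
Now (C), (D) and (G) have their prerequisites met. (C) is listed earlier, so (C) next.
Now (D), (E) and (G) have their prerequisites met. (D) is listed earlier, so (D) next.
(B) now also ready, so the ready set is {(B), (E), (G)}; (B) is listed earlier → (B).
Ready: (E) and (G). (E) is listed earlier → (E).
(F) now also ready, so the ready set is {(F), (G)}; (F) is listed earlier → (F).
(G) is the only step now ready → (G).

(A), (C), (D), (B), (E), (F), (G)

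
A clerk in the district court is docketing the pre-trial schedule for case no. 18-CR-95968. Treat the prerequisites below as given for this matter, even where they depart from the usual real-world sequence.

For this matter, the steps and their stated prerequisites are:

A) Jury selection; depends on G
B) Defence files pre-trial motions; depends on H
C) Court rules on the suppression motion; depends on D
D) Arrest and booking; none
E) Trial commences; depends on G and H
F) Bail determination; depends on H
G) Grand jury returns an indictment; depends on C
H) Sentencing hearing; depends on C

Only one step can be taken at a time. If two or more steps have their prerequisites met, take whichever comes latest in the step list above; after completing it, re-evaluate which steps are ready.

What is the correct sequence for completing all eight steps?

Only D has no prerequisites, so it is first.
C needed D, now all done → C.
Now H and G have their prerequisites met. H is listed later, so H next.
F and B now also ready, so the ready set is {G, F, B}; G is listed later → G.
Ready: F, E, B and A. F is listed later → F.
Now E, B and A have their prerequisites met. E is listed later, so E next.
B and A are both available; B is listed later → B.
A needed G, now all done → A.

D C H G F E B A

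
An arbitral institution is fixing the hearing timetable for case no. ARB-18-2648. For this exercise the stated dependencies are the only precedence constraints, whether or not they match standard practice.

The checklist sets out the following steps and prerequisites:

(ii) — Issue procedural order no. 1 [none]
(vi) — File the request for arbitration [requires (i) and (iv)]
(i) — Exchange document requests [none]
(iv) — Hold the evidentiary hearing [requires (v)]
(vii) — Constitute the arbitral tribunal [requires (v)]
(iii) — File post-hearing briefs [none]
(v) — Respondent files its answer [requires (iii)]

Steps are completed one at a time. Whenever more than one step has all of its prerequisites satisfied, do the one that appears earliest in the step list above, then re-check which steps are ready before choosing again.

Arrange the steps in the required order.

Nothing is required for (ii), (i) and (iii). (ii) is listed earlier → (ii) first.
Ready: (i) and (iii). (i) is listed earlier → (i).
Next only (iii) has its prerequisites met → (iii).
That leaves (v) as the only ready step → (v).
Now (iv) and (vii) have their prerequisites met. (iv) is listed earlier, so (iv) next.
(vi) now also ready, so the ready set is {(vi), (vii)}; (vi) is listed earlier → (vi).
(vii) needed (v), now all done → (vii).

(ii) (i) (iii) (v) (iv) (vi) (vii)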